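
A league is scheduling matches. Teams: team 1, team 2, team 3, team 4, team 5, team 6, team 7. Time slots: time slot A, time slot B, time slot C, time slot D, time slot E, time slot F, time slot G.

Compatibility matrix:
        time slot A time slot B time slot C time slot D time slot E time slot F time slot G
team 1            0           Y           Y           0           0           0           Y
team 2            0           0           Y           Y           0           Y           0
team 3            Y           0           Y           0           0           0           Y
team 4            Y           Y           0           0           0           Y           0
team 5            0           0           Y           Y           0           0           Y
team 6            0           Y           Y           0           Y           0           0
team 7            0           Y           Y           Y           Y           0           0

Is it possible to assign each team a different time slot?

Yes

One maximum matching: team 1-time slot G, team 2-time slot F, team 3-time slot A, team 4-time slot B, team 5-time slot C, team 6-time slot E, team 7-time slot D.
Every team is matched, so this is a perfect matching.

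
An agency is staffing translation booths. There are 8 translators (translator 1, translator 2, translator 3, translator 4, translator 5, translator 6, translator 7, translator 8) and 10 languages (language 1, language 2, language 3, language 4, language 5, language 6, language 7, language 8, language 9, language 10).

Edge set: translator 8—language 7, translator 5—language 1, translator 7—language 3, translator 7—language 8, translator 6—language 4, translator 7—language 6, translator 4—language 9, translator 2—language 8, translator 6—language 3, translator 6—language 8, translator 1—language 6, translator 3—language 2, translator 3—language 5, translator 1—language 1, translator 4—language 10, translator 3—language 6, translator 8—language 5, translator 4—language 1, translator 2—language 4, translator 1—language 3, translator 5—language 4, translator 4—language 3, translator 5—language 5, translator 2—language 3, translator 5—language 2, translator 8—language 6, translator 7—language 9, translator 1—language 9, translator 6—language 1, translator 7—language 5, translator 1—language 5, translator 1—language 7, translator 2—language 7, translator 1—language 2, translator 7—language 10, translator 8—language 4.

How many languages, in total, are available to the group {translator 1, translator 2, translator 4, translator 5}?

The union of neighbours of {translator 1, translator 2, translator 4, translator 5} is {language 1, language 2, language 3, language 4, language 5, language 6, language 7, language 8, language 9, language 10}, which has 10 elements.
Since |N(S)| = 10 ≥ |S| = 4, Hall's condition holds for this subset.

10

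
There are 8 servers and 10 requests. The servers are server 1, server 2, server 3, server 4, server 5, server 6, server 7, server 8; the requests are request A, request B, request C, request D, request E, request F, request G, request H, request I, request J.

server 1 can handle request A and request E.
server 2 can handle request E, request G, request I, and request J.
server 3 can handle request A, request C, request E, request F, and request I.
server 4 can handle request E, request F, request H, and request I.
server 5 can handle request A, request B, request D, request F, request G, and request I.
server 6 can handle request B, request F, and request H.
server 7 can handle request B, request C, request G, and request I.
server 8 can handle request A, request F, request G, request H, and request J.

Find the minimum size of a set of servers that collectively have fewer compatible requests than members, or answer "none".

A matching saturating every server exists, for instance server 1→request A, server 2→request J, server 3→request E, server 4→request I, server 5→request G, server 6→request F, server 7→request C, server 8→request H.
By Hall's marriage theorem, this means |N(S)| ≥ |S| for every subset S, so no violating subset exists.

none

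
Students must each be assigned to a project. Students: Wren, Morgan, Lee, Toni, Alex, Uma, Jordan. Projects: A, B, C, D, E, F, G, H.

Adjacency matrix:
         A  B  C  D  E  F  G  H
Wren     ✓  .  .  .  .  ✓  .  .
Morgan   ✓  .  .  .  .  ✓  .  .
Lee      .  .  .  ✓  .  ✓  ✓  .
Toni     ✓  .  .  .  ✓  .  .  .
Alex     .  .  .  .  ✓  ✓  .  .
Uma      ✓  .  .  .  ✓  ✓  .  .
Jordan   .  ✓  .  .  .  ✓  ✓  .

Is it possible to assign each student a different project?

No

The set {Wren, Morgan, Toni, Alex, Uma} has only 3 neighbours ({A, E, F}), so by Hall's theorem at most 5 of the 7 students can be matched.
Hence no matching covers every student.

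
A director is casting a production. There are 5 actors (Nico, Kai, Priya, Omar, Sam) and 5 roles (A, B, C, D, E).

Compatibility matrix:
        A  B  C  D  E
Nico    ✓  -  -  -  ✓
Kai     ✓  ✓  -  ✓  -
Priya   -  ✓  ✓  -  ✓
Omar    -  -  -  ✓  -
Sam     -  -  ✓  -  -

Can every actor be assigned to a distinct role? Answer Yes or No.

Yes

One maximum matching: Nico–A, Kai–B, Priya–E, Omar–D, Sam–C.
All 5 actors are covered.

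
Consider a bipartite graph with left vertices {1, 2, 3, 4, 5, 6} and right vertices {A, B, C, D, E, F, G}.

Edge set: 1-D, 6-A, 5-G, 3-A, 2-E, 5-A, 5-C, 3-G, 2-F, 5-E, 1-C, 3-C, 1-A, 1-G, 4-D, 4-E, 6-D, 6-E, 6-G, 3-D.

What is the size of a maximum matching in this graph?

One maximum matching: 1-G, 2-F, 3-A, 4-D, 5-C, 6-E.
This saturates every left vertex, so 6 is the maximum.

6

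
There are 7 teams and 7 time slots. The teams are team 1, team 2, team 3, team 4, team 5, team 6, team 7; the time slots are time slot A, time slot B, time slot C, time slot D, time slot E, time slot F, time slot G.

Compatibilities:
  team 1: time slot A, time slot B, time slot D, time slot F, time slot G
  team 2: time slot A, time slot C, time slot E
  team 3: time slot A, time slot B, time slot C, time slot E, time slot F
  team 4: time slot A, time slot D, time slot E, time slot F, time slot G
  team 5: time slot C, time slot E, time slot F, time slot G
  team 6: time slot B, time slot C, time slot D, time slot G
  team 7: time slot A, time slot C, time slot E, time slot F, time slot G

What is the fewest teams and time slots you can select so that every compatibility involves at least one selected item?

7

A maximum matching has 7 edges (e.g. team 1–time slot D, team 2–time slot A, team 3–time slot E, team 4–time slot G, team 5–time slot F, team 6–time slot B, team 7–time slot C).
By König's theorem the minimum vertex cover has the same size. One such cover is {team 1, team 2, team 3, team 4, team 5, team 6, team 7}.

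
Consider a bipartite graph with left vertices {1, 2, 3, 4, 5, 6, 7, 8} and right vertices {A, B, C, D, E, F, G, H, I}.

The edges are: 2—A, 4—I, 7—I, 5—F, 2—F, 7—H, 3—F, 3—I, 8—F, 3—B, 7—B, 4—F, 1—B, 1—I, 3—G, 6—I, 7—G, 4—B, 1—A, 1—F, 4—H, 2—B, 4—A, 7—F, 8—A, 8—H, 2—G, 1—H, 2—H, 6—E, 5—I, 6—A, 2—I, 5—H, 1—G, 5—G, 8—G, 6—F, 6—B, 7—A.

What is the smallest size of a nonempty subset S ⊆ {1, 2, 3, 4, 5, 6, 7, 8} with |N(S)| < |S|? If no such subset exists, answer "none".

7

Take S = {1, 2, 3, 4, 5, 7, 8}. Its neighbourhood is {A, B, F, G, H, I}, so |N(S)| = 6 < |S| = 7.
Every subset of size less than 7 has at least as many neighbours as members, so 7 is the minimum.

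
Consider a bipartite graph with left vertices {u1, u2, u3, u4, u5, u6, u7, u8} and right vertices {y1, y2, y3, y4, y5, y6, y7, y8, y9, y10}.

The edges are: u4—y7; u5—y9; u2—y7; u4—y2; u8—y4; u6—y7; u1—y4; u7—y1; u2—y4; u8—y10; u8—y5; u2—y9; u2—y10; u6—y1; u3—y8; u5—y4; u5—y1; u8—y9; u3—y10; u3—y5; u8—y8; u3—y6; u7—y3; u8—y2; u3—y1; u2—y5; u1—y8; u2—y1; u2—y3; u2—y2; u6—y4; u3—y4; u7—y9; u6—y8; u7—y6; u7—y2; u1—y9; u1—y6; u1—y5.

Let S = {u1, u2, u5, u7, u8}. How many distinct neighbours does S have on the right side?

10

The union of neighbours of {u1, u2, u5, u7, u8} is {y1, y2, y3, y4, y5, y6, y7, y8, y9, y10}, which has 10 elements.
Since |N(S)| = 10 ≥ |S| = 5, Hall's condition holds for this subset.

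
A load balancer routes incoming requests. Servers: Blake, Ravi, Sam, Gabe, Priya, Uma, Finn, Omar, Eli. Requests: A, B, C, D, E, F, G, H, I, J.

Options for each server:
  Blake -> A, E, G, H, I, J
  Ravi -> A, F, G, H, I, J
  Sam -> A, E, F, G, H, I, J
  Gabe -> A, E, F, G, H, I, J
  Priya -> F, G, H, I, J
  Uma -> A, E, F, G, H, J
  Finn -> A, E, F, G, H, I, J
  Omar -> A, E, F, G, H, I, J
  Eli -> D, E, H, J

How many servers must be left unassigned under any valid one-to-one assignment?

1

A valid assignment of size 8: Blake–A, Ravi–I, Sam–F, Gabe–E, Priya–H, Uma–G, Finn–J, Eli–D.
The set {Blake, Ravi, Sam, Gabe, Priya, Uma, Finn, Omar} has only 7 neighbours ({A, E, F, G, H, I, J}), so by Hall's theorem at most 8 of the 9 servers can be matched.
That matches 8 of the 9, leaving 1 unmatched; no matching can do better.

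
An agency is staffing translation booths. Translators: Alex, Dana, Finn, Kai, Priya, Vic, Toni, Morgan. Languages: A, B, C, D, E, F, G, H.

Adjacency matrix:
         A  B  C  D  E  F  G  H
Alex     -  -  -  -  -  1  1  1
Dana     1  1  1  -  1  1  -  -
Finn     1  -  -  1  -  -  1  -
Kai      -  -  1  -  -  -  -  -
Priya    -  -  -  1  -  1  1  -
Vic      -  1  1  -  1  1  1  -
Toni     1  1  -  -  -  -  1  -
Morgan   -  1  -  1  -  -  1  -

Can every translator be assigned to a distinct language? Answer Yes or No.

For example, pair Alex→H, Dana→A, Finn→D, Kai→C, Priya→F, Vic→E, Toni→G, Morgan→B.
Every translator is matched, so this is a perfect matching.

Yes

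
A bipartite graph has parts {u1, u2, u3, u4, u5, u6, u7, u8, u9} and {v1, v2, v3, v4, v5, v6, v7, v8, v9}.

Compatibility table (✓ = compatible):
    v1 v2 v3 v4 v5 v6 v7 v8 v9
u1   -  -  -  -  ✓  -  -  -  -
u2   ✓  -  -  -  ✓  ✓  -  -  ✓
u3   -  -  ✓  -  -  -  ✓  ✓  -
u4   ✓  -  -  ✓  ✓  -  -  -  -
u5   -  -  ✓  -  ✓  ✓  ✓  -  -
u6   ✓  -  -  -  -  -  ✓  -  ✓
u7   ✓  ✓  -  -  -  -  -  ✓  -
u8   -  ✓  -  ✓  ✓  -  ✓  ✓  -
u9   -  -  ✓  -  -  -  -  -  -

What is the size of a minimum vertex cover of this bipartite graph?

9

{u1, u2, u3, u4, u5, u6, u7, u8, u9} is a vertex cover of size 9: every edge has an endpoint in this set.
No smaller cover exists because u1–v5, u2–v1, u3–v7, u4–v4, u5–v6, u6–v9, u7–v2, u8–v8, u9–v3 is a matching of size 9, and a cover must include an endpoint of each of these disjoint edges (König's theorem).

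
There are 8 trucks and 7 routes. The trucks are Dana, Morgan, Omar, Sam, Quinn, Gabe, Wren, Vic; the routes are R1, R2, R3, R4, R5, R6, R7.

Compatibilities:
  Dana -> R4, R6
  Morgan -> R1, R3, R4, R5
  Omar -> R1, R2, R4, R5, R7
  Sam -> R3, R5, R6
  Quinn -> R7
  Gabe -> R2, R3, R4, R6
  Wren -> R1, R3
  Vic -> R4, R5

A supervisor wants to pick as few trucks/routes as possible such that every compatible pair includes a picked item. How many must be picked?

7

{R1, R2, R3, R4, R5, R6, R7} is a vertex cover of size 7: every edge has an endpoint in this set.
No smaller cover exists because Dana–R4, Morgan–R1, Omar–R2, Sam–R5, Quinn–R7, Gabe–R6, Wren–R3 is a matching of size 7, and a cover must include an endpoint of each of these disjoint edges (König's theorem).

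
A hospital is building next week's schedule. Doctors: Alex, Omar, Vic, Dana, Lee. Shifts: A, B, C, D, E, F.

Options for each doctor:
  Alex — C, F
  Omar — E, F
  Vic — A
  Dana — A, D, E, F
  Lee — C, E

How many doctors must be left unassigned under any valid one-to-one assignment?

0

For example, pair Alex–C, Omar–F, Vic–A, Dana–D, Lee–E.
All 5 doctors are matched, so no larger matching exists.
That matches 5 of the 5, leaving 0 unmatched; no matching can do better.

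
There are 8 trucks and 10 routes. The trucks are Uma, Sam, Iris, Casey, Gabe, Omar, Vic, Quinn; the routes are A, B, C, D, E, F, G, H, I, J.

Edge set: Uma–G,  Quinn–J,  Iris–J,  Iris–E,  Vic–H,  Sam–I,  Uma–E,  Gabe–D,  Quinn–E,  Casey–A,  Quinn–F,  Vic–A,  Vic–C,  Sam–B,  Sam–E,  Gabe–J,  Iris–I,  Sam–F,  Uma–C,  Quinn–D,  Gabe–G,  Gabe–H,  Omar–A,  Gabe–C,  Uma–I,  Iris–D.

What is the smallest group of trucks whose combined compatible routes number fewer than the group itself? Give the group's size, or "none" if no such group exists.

2

Take S = {Casey, Omar}. Its neighbourhood is {A}, so |N(S)| = 1 < |S| = 2.
No single vertex violates Hall's condition since each has at least one neighbour, so 2 is the minimum.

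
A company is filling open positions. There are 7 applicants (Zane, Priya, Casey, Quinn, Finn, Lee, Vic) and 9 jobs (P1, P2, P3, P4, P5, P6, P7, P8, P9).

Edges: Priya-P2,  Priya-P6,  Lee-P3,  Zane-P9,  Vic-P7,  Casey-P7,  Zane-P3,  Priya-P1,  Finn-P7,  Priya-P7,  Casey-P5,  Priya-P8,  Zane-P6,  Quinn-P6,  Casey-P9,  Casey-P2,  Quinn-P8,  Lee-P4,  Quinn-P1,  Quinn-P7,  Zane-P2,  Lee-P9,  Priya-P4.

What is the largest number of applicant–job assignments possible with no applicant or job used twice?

6

For example, pair Zane-P6, Priya-P2, Casey-P5, Quinn-P1, Finn-P7, Lee-P9.
The set {Finn, Vic} has only 1 neighbour ({P7}), so by Hall's theorem at most 6 of the 7 applicants can be matched.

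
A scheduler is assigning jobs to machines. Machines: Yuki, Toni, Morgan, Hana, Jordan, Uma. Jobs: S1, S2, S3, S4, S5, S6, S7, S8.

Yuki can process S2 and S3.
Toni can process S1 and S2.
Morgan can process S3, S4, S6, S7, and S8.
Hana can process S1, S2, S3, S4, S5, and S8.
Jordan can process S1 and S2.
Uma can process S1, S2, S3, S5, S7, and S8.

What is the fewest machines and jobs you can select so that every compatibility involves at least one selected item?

A maximum matching has 6 edges (e.g. Yuki–S3, Toni–S1, Morgan–S6, Hana–S4, Jordan–S2, Uma–S7).
By König's theorem the minimum vertex cover has the same size. One such cover is {Yuki, Toni, Morgan, Hana, Jordan, Uma}.

6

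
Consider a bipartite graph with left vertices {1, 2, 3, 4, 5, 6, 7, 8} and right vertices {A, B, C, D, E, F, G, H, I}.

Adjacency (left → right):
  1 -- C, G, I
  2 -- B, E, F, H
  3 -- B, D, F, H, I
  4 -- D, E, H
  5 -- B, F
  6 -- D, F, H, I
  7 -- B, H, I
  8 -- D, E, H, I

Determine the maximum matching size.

7

For example, pair 1–C, 2–H, 3–I, 4–E, 5–F, 6–D, 7–B.
The set {2, 3, 4, 5, 6, 7, 8} has only 6 neighbours ({B, D, E, F, H, I}), so by Hall's theorem at most 7 of the 8 left vertices can be matched.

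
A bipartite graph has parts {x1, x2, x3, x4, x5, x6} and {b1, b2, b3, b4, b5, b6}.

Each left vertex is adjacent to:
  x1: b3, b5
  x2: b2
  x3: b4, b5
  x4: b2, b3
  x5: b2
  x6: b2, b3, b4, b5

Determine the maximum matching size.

A valid assignment of size 4: x1-b5, x2-b2, x3-b4, x4-b3.
The set {x1, x2, x3, x4, x5, x6} has only 4 neighbours ({b2, b3, b4, b5}), so by Hall's theorem at most 4 of the 6 left vertices can be matched.

4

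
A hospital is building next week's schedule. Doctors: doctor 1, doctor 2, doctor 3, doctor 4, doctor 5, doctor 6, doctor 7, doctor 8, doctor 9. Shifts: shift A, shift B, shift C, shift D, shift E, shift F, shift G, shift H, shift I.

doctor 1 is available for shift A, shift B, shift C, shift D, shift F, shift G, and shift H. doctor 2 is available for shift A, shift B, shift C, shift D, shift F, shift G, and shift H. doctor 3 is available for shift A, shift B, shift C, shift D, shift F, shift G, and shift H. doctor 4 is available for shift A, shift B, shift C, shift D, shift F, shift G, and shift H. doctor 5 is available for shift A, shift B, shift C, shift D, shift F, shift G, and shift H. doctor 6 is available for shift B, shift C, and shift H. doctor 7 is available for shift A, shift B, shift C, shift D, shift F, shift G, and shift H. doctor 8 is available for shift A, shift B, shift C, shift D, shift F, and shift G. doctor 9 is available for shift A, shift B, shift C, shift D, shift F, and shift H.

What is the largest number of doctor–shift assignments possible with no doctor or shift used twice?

7

For example, pair doctor 1-shift C, doctor 2-shift B, doctor 3-shift D, doctor 4-shift F, doctor 5-shift A, doctor 6-shift H, doctor 7-shift G.
The set {doctor 1, doctor 2, doctor 3, doctor 4, doctor 5, doctor 6, doctor 7, doctor 8, doctor 9} has only 7 neighbours ({shift A, shift B, shift C, shift D, shift F, shift G, shift H}), so by Hall's theorem at most 7 of the 9 doctors can be matched.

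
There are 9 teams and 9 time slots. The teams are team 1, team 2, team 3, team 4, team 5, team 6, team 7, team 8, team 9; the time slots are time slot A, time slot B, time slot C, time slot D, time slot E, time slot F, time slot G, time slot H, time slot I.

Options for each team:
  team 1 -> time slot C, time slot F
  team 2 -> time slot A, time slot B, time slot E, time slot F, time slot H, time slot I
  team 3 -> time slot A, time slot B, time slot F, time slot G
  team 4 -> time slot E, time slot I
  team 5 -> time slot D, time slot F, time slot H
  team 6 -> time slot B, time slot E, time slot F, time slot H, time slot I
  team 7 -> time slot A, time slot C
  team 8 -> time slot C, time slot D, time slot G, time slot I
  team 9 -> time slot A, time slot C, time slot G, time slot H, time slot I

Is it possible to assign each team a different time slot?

Yes

For example, pair team 1-time slot F, team 2-time slot B, team 3-time slot G, team 4-time slot I, team 5-time slot H, team 6-time slot E, team 7-time slot A, team 8-time slot D, team 9-time slot C.
Every team is matched, so this is a perfect matching.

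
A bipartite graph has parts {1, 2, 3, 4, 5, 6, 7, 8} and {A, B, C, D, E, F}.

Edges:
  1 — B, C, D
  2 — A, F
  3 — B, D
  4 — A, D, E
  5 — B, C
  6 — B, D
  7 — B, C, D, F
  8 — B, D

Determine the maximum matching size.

6

For example, pair 1→C, 2→A, 3→D, 4→E, 5→B, 7→F.
The set {1, 3, 5, 6, 8} has only 3 neighbours ({B, C, D}), so by Hall's theorem at most 6 of the 8 left vertices can be matched.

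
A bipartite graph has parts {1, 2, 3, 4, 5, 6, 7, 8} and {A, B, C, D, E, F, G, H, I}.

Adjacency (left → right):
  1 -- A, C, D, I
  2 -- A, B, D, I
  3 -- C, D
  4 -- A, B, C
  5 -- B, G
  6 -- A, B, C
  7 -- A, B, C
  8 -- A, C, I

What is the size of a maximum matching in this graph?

6

A valid assignment of size 6: 1-I, 2-A, 3-D, 4-C, 5-G, 6-B.
The set {1, 2, 3, 4, 6, 7, 8} has only 5 neighbours ({A, B, C, D, I}), so by Hall's theorem at most 6 of the 8 left vertices can be matched.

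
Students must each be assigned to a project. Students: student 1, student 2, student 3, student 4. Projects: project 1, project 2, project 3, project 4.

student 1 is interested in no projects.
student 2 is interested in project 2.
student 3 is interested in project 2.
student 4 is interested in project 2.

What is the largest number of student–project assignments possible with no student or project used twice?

1

For example, pair student 2–project 2.
The set {student 1, student 2, student 3, student 4} has only 1 neighbour ({project 2}), so by Hall's theorem at most 1 of the 4 students can be matched.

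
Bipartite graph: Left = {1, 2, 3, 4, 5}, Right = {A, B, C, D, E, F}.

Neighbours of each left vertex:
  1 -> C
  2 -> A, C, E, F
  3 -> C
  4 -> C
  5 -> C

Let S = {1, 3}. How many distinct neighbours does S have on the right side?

1

The union of neighbours of {1, 3} is {C}, which has 1 element.
Since |N(S)| = 1 < |S| = 2, Hall's condition fails for this subset.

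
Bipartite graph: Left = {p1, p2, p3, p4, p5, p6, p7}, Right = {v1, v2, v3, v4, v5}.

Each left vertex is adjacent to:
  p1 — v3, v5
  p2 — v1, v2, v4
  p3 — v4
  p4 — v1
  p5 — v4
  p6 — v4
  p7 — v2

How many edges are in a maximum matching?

One maximum matching: p1→v3, p2→v2, p3→v4, p4→v1.
The set {p2, p3, p4, p5, p6, p7} has only 3 neighbours ({v1, v2, v4}), so by Hall's theorem at most 4 of the 7 left vertices can be matched.

4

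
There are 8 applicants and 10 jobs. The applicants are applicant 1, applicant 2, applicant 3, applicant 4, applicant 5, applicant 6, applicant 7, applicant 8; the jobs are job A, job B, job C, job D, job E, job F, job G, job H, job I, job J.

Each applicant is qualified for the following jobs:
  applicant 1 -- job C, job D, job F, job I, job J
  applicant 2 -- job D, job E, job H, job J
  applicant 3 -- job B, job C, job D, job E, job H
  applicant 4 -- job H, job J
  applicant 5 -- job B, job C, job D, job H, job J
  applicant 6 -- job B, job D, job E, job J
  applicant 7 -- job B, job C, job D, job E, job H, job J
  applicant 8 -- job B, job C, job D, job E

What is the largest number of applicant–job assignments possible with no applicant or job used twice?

7

A valid assignment of size 7: applicant 1-job F, applicant 2-job D, applicant 3-job C, applicant 4-job H, applicant 5-job B, applicant 6-job E, applicant 7-job J.
The set {applicant 2, applicant 3, applicant 4, applicant 5, applicant 6, applicant 7, applicant 8} has only 6 neighbours ({job B, job C, job D, job E, job H, job J}), so by Hall's theorem at most 7 of the 8 applicants can be matched.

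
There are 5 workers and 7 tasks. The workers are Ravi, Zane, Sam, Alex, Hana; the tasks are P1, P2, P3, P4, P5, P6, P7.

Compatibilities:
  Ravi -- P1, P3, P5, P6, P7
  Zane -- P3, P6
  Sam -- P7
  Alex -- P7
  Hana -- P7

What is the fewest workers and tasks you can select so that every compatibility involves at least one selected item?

A maximum matching has 3 edges (e.g. Ravi–P1, Zane–P6, Sam–P7).
By König's theorem the minimum vertex cover has the same size. One such cover is {Ravi, Zane, P7}.

3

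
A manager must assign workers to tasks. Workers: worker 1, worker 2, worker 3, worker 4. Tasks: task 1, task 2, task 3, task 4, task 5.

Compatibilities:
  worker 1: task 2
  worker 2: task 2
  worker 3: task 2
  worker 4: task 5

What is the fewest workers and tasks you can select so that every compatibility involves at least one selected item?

2

The 2 edges worker 1–task 2, worker 4–task 5 form a matching, so any vertex cover needs at least 2 vertices (one per matched edge).
Conversely {worker 4, task 2} meets every edge and has exactly 2 vertices, so 2 is optimal.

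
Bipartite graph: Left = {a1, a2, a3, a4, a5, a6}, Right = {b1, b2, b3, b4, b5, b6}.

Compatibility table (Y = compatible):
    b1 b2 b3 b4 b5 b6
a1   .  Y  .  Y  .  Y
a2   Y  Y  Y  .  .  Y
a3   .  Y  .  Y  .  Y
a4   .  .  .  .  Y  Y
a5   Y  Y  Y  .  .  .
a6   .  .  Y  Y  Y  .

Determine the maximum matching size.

One maximum matching: a1–b6, a2–b1, a3–b4, a4–b5, a5–b2, a6–b3.
All 6 left vertices are matched, so no larger matching exists.

6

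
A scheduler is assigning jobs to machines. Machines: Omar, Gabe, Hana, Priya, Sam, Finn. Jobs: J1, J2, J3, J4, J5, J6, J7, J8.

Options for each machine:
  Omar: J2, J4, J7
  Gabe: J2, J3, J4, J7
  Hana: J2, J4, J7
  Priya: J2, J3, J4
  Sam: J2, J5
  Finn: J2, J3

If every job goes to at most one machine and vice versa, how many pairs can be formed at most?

For example, pair Omar-J4, Gabe-J7, Hana-J2, Priya-J3, Sam-J5.
The set {Omar, Gabe, Hana, Priya, Finn} has only 4 neighbours ({J2, J3, J4, J7}), so by Hall's theorem at most 5 of the 6 machines can be matched.

5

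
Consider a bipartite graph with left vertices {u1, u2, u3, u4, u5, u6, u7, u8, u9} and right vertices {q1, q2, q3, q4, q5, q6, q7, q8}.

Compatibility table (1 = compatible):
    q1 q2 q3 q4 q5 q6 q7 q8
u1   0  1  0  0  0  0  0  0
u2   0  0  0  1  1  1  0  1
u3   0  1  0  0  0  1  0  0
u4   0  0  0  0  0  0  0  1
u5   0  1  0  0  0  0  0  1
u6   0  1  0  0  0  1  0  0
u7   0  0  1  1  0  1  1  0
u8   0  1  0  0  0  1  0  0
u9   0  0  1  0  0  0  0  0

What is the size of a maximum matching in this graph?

6

One maximum matching: u1-q2, u2-q5, u3-q6, u4-q8, u7-q4, u9-q3.
The set {u1, u3, u4, u5, u6, u8} has only 3 neighbours ({q2, q6, q8}), so by Hall's theorem at most 6 of the 9 left vertices can be matched.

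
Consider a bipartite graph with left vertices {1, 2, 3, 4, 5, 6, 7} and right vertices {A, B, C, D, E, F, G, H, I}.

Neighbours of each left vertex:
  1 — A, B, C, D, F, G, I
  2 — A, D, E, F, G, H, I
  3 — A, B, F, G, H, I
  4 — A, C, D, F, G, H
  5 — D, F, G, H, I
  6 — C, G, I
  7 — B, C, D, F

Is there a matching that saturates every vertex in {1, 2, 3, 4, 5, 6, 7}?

A valid assignment of size 7: 1–G, 2–E, 3–A, 4–F, 5–H, 6–C, 7–B.
All 7 left vertices are covered.

Yes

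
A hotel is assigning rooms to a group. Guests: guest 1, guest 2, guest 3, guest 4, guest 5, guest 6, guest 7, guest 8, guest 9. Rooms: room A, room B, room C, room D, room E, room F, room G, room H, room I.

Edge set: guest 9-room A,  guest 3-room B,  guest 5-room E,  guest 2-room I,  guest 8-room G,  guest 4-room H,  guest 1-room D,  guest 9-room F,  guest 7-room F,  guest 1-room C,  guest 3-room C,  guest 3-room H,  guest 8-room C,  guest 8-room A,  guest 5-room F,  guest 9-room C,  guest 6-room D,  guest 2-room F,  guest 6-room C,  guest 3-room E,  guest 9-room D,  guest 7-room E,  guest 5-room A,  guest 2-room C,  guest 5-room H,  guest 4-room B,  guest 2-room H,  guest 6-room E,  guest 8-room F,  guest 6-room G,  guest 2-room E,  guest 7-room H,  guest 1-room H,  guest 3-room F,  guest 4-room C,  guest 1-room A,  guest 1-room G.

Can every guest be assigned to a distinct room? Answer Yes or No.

A valid assignment of size 9: guest 1-room D, guest 2-room I, guest 3-room C, guest 4-room B, guest 5-room H, guest 6-room G, guest 7-room E, guest 8-room A, guest 9-room F.
Every guest is matched, so this is a perfect matching.

Yes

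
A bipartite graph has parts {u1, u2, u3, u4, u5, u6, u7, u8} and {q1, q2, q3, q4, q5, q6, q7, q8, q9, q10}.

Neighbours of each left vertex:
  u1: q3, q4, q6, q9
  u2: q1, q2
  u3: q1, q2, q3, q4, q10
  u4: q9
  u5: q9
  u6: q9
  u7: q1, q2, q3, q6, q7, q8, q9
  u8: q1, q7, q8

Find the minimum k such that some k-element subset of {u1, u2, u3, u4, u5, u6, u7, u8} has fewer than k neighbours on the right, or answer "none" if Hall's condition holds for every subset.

2

Take S = {u4, u5}. Its neighbourhood is {q9}, so |N(S)| = 1 < |S| = 2.
No single vertex violates Hall's condition since each has at least one neighbour, so 2 is the minimum.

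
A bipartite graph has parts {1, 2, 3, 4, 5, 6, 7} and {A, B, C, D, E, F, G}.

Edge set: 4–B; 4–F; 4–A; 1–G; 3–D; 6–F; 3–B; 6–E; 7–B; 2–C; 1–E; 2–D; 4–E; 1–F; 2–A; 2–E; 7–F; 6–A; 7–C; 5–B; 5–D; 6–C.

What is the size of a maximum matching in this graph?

One maximum matching: 1→G, 2→A, 3→D, 4→E, 5→B, 6→C, 7→F.
This saturates every left vertex, so 7 is the maximum.

7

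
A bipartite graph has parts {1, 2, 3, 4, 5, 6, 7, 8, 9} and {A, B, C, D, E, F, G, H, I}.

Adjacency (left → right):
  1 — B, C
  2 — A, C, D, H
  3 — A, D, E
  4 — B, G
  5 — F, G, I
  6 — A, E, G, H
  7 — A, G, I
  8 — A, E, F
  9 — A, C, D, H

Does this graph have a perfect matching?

Yes

One maximum matching: 1→B, 2→H, 3→D, 4→G, 5→I, 6→E, 7→A, 8→F, 9→C.
All 9 left vertices are covered.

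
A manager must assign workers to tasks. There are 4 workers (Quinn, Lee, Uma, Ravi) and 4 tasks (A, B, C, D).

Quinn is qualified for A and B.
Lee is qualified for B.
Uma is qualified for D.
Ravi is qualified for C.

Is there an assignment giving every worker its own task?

Yes

One maximum matching: Quinn–A, Lee–B, Uma–D, Ravi–C.
Every worker is matched, so this is a perfect matching.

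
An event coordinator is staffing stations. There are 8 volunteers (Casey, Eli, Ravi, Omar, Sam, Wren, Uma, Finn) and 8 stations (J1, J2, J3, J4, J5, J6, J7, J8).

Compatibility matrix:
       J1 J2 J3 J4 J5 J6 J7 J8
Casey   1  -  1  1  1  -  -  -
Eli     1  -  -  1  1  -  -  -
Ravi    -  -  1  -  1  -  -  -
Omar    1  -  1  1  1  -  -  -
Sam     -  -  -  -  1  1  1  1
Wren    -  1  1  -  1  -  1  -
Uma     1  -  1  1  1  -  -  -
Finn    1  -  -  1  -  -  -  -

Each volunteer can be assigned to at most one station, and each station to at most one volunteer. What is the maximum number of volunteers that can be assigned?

6

A valid assignment of size 6: Casey-J1, Eli-J4, Ravi-J5, Omar-J3, Sam-J6, Wren-J7.
The set {Casey, Eli, Ravi, Omar, Uma, Finn} has only 4 neighbours ({J1, J3, J4, J5}), so by Hall's theorem at most 6 of the 8 volunteers can be matched.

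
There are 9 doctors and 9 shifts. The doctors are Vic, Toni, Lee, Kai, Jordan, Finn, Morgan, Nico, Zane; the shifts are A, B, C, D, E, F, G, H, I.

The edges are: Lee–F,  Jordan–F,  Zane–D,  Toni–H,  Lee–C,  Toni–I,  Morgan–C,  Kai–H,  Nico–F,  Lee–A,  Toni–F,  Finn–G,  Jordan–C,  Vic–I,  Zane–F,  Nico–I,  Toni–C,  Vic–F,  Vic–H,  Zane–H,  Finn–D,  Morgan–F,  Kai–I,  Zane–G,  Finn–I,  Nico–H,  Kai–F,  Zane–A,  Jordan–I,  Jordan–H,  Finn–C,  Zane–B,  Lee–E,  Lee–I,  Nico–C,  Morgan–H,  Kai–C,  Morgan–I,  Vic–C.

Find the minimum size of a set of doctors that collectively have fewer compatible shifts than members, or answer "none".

Take S = {Vic, Toni, Kai, Jordan, Morgan}. Its neighbourhood is {C, F, H, I}, so |N(S)| = 4 < |S| = 5.
Every subset of size less than 5 has at least as many neighbours as members, so 5 is the minimum.

5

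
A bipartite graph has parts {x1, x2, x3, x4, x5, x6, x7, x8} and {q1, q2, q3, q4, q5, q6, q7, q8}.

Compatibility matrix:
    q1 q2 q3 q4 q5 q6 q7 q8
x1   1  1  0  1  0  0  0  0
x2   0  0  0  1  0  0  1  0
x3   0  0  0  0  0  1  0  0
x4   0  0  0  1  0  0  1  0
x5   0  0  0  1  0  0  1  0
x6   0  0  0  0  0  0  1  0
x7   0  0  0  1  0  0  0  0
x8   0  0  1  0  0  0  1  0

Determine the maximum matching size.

For example, pair x1→q2, x2→q4, x3→q6, x4→q7, x8→q3.
The set {x2, x4, x5, x6, x7} has only 2 neighbours ({q4, q7}), so by Hall's theorem at most 5 of the 8 left vertices can be matched.

5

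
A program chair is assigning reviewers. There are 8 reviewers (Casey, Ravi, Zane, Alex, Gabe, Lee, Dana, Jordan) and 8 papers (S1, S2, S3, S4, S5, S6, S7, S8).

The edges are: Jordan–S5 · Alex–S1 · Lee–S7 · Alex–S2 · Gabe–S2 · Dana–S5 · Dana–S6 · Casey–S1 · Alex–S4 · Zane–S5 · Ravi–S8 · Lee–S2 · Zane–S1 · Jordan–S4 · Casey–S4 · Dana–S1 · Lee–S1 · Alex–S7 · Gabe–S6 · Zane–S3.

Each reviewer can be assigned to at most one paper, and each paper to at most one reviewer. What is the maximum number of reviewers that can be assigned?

8

For example, pair Casey–S1, Ravi–S8, Zane–S3, Alex–S2, Gabe–S6, Lee–S7, Dana–S5, Jordan–S4.
All 8 reviewers are matched, so no larger matching exists.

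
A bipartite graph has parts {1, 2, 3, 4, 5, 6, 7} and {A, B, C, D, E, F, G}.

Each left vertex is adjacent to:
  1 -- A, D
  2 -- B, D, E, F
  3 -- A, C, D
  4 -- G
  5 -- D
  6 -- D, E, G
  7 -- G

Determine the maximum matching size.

6

One maximum matching: 1→A, 2→B, 3→C, 4→G, 5→D, 6→E.
The set {4, 7} has only 1 neighbour ({G}), so by Hall's theorem at most 6 of the 7 left vertices can be matched.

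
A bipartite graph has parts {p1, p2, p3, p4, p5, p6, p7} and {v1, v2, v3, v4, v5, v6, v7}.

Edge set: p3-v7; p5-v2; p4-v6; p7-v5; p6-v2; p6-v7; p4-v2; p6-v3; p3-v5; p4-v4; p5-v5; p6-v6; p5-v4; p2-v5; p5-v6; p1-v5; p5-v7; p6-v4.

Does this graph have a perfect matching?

The set {p1, p2, p7} has only 1 neighbour ({v5}), so by Hall's theorem at most 5 of the 7 left vertices can be matched.
Hence no matching covers every left vertex.

No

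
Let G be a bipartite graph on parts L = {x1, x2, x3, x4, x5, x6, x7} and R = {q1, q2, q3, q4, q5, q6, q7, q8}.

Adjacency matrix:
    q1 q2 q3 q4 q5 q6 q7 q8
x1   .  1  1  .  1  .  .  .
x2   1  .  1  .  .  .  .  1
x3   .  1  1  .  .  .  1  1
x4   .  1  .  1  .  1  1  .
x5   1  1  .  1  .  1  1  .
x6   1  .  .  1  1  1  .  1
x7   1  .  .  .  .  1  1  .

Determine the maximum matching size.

A valid assignment of size 7: x1–q5, x2–q3, x3–q8, x4–q2, x5–q7, x6–q4, x7–q6.
All 7 left vertices are matched, so no larger matching exists.

7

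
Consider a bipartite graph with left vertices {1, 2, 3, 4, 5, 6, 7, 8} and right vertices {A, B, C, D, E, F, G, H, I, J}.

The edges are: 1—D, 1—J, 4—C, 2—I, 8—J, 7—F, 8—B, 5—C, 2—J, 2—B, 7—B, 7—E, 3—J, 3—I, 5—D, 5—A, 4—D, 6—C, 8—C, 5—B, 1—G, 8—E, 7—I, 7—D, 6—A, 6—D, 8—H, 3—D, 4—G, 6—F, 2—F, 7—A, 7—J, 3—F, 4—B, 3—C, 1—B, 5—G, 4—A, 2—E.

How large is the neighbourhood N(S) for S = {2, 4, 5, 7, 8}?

10

The union of neighbours of {2, 4, 5, 7, 8} is {A, B, C, D, E, F, G, H, I, J}, which has 10 elements.
Since |N(S)| = 10 ≥ |S| = 5, Hall's condition holds for this subset.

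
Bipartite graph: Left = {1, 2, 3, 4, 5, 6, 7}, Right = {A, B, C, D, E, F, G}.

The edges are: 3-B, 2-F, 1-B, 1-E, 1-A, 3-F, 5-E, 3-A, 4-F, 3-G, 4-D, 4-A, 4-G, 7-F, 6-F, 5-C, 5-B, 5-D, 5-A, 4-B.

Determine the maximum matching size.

5

A valid assignment of size 5: 1→E, 2→F, 3→B, 4→G, 5→A.
The set {2, 6, 7} has only 1 neighbour ({F}), so by Hall's theorem at most 5 of the 7 left vertices can be matched.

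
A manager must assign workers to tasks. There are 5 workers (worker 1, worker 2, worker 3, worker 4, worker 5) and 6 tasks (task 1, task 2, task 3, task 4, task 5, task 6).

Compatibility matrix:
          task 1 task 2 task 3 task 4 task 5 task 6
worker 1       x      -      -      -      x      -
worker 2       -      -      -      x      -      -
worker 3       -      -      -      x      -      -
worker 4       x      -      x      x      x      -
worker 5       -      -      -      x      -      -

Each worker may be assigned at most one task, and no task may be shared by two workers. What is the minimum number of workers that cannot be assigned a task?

2

A valid assignment of size 3: worker 1-task 1, worker 2-task 4, worker 4-task 5.
The set {worker 2, worker 3, worker 5} has only 1 neighbour ({task 4}), so by Hall's theorem at most 3 of the 5 workers can be matched.
That matches 3 of the 5, leaving 2 unmatched; no matching can do better.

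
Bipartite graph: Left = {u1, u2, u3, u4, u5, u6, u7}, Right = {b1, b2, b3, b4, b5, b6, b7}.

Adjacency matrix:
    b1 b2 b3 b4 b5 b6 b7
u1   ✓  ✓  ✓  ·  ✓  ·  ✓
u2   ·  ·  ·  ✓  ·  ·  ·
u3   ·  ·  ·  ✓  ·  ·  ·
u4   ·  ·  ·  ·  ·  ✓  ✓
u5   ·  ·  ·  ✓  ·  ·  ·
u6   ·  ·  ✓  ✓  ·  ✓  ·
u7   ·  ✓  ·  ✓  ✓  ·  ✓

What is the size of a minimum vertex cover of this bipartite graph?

5

A maximum matching has 5 edges (e.g. u1–b7, u2–b4, u4–b6, u6–b3, u7–b5).
By König's theorem the minimum vertex cover has the same size. One such cover is {u1, u4, u6, u7, b4}.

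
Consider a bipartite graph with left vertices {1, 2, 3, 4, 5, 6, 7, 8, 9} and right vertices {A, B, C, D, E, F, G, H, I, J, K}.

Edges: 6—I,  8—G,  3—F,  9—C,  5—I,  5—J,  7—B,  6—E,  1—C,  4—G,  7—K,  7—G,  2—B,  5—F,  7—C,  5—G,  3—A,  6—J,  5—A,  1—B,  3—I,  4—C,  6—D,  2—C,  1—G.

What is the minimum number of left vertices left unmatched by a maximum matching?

2

One maximum matching: 1-G, 2-B, 3-I, 4-C, 5-J, 6-E, 7-K.
The set {1, 2, 4, 8, 9} has only 3 neighbours ({B, C, G}), so by Hall's theorem at most 7 of the 9 left vertices can be matched.
That matches 7 of the 9, leaving 2 unmatched; no matching can do better.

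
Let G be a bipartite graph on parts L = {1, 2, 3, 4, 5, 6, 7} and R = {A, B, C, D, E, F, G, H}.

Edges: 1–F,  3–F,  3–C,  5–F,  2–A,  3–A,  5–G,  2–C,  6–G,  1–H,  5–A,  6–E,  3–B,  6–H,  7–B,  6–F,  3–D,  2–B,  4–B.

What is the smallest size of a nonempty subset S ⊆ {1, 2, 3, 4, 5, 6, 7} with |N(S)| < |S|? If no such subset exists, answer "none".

2

Take S = {4, 7}. Its neighbourhood is {B}, so |N(S)| = 1 < |S| = 2.
No single vertex violates Hall's condition since each has at least one neighbour, so 2 is the minimum.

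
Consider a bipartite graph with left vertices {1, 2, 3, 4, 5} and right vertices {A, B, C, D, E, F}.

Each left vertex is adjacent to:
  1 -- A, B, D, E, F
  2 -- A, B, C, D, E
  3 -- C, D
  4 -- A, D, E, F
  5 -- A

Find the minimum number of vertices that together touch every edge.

5

{1, 2, 3, 4, 5} is a vertex cover of size 5: every edge has an endpoint in this set.
No smaller cover exists because 1–E, 2–B, 3–C, 4–D, 5–A is a matching of size 5, and a cover must include an endpoint of each of these disjoint edges (König's theorem).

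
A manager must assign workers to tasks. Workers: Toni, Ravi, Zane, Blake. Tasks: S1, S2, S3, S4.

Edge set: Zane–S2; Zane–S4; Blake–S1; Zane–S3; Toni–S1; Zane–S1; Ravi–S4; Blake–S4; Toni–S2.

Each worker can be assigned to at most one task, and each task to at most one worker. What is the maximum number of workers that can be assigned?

A valid assignment of size 4: Toni–S2, Ravi–S4, Zane–S3, Blake–S1.
This saturates every worker, so 4 is the maximum.

4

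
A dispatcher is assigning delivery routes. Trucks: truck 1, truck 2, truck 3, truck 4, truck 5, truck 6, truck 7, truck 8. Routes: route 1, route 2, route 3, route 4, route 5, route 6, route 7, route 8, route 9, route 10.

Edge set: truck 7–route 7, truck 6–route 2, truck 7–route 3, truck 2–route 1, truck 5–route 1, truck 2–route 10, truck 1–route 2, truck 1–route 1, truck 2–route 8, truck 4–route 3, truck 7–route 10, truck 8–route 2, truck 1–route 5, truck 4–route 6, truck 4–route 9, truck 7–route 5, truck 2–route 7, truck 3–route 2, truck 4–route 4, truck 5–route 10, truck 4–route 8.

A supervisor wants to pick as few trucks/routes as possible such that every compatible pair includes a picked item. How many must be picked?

A maximum matching has 6 edges (e.g. truck 1–route 5, truck 2–route 10, truck 3–route 2, truck 4–route 4, truck 5–route 1, truck 7–route 7).
By König's theorem the minimum vertex cover has the same size. One such cover is {truck 1, truck 2, truck 4, truck 5, truck 7, route 2}.

6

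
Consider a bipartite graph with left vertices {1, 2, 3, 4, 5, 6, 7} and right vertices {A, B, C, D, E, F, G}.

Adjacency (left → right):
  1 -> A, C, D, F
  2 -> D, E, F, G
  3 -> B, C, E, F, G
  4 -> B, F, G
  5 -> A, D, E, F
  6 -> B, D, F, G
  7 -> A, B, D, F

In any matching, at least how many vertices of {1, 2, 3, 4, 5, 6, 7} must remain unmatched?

A valid assignment of size 7: 1-C, 2-D, 3-E, 4-G, 5-A, 6-F, 7-B.
All 7 left vertices are matched, so no larger matching exists.
That matches 7 of the 7, leaving 0 unmatched; no matching can do better.

0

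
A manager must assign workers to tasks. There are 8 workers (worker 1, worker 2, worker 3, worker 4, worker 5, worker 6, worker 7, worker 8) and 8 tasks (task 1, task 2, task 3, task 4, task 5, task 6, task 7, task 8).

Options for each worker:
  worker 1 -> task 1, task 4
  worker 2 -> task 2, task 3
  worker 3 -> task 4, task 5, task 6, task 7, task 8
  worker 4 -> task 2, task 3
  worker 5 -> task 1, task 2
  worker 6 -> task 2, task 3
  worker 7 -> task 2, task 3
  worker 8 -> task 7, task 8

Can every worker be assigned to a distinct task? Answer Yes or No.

The set {worker 2, worker 4, worker 6, worker 7} has only 2 neighbours ({task 2, task 3}), so by Hall's theorem at most 6 of the 8 workers can be matched.
Hence no matching covers every worker.

No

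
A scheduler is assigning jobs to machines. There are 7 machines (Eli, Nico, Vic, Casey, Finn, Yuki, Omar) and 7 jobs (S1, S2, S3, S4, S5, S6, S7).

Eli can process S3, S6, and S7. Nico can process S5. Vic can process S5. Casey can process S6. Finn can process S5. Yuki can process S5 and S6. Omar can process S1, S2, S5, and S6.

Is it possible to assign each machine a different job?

No

The set {Nico, Vic, Casey, Finn, Yuki} has only 2 neighbours ({S5, S6}), so by Hall's theorem at most 4 of the 7 machines can be matched.
Hence no matching covers every machine.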